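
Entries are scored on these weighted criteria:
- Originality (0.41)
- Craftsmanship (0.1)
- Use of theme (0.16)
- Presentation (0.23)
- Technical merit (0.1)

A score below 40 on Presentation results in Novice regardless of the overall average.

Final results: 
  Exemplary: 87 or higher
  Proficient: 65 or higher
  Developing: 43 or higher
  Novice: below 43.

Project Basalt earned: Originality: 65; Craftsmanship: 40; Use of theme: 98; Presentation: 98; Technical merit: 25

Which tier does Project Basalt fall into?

Proficient

Presentation score 98 ≥ 40: minimum met.
Weighted total:
  Originality 65 × 0.41 = 26.65
  Craftsmanship 40 × 0.1 = 4
  Use of theme 98 × 0.16 = 15.68
  Presentation 98 × 0.23 = 22.54
  Technical merit 25 × 0.1 = 2.5
Sum = 71.37
71.37 is ≥ 65 and < 87 → Proficient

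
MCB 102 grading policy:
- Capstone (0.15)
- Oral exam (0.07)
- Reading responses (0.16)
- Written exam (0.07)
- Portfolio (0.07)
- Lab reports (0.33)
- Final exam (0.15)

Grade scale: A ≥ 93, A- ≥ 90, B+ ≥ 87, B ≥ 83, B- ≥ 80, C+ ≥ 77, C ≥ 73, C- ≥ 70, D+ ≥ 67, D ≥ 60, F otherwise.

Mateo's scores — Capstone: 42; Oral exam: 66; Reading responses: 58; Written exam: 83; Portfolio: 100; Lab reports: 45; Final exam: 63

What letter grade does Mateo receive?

F

Weighted total:
  Capstone 42 × 0.15 = 6.3
  Oral exam 66 × 0.07 = 4.62
  Reading responses 58 × 0.16 = 9.28
  Written exam 83 × 0.07 = 5.81
  Portfolio 100 × 0.07 = 7
  Lab reports 45 × 0.33 = 14.85
  Final exam 63 × 0.15 = 9.45
Sum = 57.31
57.31 < 60 → F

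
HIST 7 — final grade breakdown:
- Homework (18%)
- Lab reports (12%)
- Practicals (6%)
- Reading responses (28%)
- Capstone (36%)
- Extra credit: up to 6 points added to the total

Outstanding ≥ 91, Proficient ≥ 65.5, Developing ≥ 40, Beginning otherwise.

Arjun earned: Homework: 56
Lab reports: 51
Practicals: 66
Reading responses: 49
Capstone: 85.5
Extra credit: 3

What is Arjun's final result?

Weighted total:
  Homework 56 × 0.18 = 10.08
  Lab reports 51 × 0.12 = 6.12
  Practicals 66 × 0.06 = 3.96
  Reading responses 49 × 0.28 = 13.72
  Capstone 85.5 × 0.36 = 30.78
Sum = 64.66
Extra credit: 64.66 + 3 = 67.66
67.66 is ≥ 65.5 and < 91 → Proficient

Proficient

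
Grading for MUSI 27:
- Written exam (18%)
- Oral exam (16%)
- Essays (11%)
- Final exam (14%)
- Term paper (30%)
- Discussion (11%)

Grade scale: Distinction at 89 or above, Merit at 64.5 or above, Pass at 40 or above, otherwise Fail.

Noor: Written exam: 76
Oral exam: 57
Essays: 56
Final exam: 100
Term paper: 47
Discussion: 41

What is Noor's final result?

Pass

Weighted total:
  Written exam 76 × 0.18 = 13.68
  Oral exam 57 × 0.16 = 9.12
  Essays 56 × 0.11 = 6.16
  Final exam 100 × 0.14 = 14
  Term paper 47 × 0.3 = 14.1
  Discussion 41 × 0.11 = 4.51
Sum = 61.57
61.57 is ≥ 40 and < 64.5 → Pass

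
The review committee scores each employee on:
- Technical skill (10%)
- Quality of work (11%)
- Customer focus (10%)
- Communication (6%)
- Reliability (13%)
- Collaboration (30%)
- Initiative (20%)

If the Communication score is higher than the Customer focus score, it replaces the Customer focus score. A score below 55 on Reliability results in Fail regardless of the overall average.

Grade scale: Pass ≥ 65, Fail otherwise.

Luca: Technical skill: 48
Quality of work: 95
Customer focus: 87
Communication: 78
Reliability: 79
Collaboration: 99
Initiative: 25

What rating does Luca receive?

Pass

Communication (78) ≤ Customer focus (87), so Customer focus stays at 87.
Reliability score 79 ≥ 55: minimum met.
Weighted total:
  Technical skill 48 × 0.1 = 4.8
  Quality of work 95 × 0.11 = 10.45
  Customer focus 87 × 0.1 = 8.7
  Communication 78 × 0.06 = 4.68
  Reliability 79 × 0.13 = 10.27
  Collaboration 99 × 0.3 = 29.7
  Initiative 25 × 0.2 = 5
Sum = 73.6
73.6 ≥ 65 → Pass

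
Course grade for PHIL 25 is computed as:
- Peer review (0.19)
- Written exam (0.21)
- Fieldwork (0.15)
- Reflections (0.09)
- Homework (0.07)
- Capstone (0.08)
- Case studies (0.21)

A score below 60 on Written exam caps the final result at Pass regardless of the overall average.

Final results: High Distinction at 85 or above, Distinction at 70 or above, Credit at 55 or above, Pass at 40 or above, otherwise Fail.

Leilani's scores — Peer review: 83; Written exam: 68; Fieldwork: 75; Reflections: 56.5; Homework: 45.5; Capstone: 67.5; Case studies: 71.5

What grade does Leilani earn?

Credit

Written exam score 68 ≥ 60: minimum met.
Weighted total:
  Peer review 83 × 0.19 = 15.77
  Written exam 68 × 0.21 = 14.28
  Fieldwork 75 × 0.15 = 11.25
  Reflections 56.5 × 0.09 = 5.085
  Homework 45.5 × 0.07 = 3.185
  Capstone 67.5 × 0.08 = 5.4
  Case studies 71.5 × 0.21 = 15.015
Sum = 69.985
69.985 is ≥ 55 and < 70 → Credit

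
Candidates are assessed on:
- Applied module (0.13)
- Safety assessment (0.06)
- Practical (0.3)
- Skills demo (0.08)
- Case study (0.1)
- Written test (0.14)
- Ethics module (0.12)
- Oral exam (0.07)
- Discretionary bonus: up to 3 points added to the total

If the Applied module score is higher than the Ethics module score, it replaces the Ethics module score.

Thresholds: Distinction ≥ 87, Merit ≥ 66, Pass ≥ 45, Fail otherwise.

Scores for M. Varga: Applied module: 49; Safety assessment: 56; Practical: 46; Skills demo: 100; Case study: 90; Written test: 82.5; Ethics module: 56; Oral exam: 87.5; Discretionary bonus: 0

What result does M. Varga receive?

Pass

Applied module (49) ≤ Ethics module (56), so Ethics module stays at 56.
Weighted total:
  Applied module 49 × 0.13 = 6.37
  Safety assessment 56 × 0.06 = 3.36
  Practical 46 × 0.3 = 13.8
  Skills demo 100 × 0.08 = 8
  Case study 90 × 0.1 = 9
  Written test 82.5 × 0.14 = 11.55
  Ethics module 56 × 0.12 = 6.72
  Oral exam 87.5 × 0.07 = 6.125
Sum = 64.925
Discretionary bonus: 64.925 + 0 = 64.925
64.925 is ≥ 45 and < 66 → Pass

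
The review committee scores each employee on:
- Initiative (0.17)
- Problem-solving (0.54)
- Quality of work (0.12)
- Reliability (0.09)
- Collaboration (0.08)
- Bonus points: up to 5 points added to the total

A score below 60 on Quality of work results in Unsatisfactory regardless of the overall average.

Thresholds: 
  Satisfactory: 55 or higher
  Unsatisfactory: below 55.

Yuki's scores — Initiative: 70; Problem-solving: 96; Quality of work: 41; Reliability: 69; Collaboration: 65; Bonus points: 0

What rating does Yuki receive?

Quality of work score 41 < 60: minimum not met.
Weighted total:
  Initiative 70 × 0.17 = 11.9
  Problem-solving 96 × 0.54 = 51.84
  Quality of work 41 × 0.12 = 4.92
  Reliability 69 × 0.09 = 6.21
  Collaboration 65 × 0.08 = 5.2
Sum = 80.07
Bonus points: 80.07 + 0 = 80.07
Because the Quality of work minimum was not met, the result is Unsatisfactory.

Unsatisfactory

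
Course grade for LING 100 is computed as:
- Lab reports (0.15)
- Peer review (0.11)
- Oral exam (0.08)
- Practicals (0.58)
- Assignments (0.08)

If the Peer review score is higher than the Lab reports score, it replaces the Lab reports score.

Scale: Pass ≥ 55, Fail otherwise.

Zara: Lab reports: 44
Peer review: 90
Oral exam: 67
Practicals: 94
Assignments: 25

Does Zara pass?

Pass

Peer review (90) > Lab reports (44), so Lab reports counts as 90.
Weighted total:
  Lab reports 90 × 0.15 = 13.5
  Peer review 90 × 0.11 = 9.9
  Oral exam 67 × 0.08 = 5.36
  Practicals 94 × 0.58 = 54.52
  Assignments 25 × 0.08 = 2
Sum = 85.28
85.28 ≥ 55 → Pass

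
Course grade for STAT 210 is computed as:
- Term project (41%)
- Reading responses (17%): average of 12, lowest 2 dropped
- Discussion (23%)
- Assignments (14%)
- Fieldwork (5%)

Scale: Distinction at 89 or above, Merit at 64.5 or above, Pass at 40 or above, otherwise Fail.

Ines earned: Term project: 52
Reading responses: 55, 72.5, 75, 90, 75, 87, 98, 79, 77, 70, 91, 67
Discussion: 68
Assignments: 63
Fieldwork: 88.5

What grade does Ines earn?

Reading responses: drop 55, 67 → average of remaining 10 = 814.5/10 = 81.45
Weighted total:
  Term project 52 × 0.41 = 21.32
  Reading responses 81.45 × 0.17 = 13.8465
  Discussion 68 × 0.23 = 15.64
  Assignments 63 × 0.14 = 8.82
  Fieldwork 88.5 × 0.05 = 4.425
Sum = 64.0515
64.0515 is ≥ 40 and < 64.5 → Pass

Pass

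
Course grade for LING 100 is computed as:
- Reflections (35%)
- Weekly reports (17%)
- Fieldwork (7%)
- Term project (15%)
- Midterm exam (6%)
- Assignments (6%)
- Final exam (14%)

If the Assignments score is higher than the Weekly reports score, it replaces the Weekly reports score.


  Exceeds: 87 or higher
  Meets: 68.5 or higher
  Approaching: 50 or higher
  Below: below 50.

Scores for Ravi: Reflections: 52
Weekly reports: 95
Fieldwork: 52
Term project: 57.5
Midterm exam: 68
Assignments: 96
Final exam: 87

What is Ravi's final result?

Meets

Assignments (96) > Weekly reports (95), so Weekly reports counts as 96.
Weighted total:
  Reflections 52 × 0.35 = 18.2
  Weekly reports 96 × 0.17 = 16.32
  Fieldwork 52 × 0.07 = 3.64
  Term project 57.5 × 0.15 = 8.625
  Midterm exam 68 × 0.06 = 4.08
  Assignments 96 × 0.06 = 5.76
  Final exam 87 × 0.14 = 12.18
Sum = 68.805
68.805 is ≥ 68.5 and < 87 → Meets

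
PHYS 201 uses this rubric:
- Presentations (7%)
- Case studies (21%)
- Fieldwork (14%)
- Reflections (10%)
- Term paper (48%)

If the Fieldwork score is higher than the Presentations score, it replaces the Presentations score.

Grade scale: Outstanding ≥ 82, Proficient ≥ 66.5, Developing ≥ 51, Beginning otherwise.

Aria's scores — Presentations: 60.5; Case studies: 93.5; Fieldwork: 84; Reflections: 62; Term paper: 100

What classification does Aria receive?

Outstanding

Fieldwork (84) > Presentations (60.5), so Presentations counts as 84.
Weighted total:
  Presentations 84 × 0.07 = 5.88
  Case studies 93.5 × 0.21 = 19.635
  Fieldwork 84 × 0.14 = 11.76
  Reflections 62 × 0.1 = 6.2
  Term paper 100 × 0.48 = 48
Sum = 91.475
91.475 ≥ 82 → Outstanding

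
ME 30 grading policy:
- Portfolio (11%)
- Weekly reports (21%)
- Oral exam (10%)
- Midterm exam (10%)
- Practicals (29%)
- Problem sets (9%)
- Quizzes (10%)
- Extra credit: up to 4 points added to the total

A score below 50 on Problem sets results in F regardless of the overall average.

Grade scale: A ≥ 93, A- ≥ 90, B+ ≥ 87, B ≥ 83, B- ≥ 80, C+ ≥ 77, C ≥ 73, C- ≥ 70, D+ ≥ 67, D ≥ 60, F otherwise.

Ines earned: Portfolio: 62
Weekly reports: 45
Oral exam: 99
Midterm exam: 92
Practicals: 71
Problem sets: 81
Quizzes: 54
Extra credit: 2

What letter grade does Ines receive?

C-

Problem sets score 81 ≥ 50: minimum met.
Weighted total:
  Portfolio 62 × 0.11 = 6.82
  Weekly reports 45 × 0.21 = 9.45
  Oral exam 99 × 0.1 = 9.9
  Midterm exam 92 × 0.1 = 9.2
  Practicals 71 × 0.29 = 20.59
  Problem sets 81 × 0.09 = 7.29
  Quizzes 54 × 0.1 = 5.4
Sum = 68.65
Extra credit: 68.65 + 2 = 70.65
70.65 is ≥ 70 and < 73 → C-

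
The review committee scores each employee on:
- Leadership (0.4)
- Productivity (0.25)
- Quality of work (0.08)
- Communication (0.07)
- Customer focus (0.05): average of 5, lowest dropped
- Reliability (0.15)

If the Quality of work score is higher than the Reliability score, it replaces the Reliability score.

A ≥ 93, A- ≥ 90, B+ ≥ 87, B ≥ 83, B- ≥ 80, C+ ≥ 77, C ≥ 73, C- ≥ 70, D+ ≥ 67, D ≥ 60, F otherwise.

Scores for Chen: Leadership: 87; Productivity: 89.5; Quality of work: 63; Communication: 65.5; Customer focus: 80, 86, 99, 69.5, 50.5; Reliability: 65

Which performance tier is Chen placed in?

Customer focus: drop 50.5 → average of remaining 4 = 334.5/4 = 83.625
Quality of work (63) ≤ Reliability (65), so Reliability stays at 65.
Weighted total:
  Leadership 87 × 0.4 = 34.8
  Productivity 89.5 × 0.25 = 22.375
  Quality of work 63 × 0.08 = 5.04
  Communication 65.5 × 0.07 = 4.585
  Customer focus 83.625 × 0.05 = 4.18125
  Reliability 65 × 0.15 = 9.75
Sum = 80.73125
80.73125 is ≥ 80 and < 83 → B-

B-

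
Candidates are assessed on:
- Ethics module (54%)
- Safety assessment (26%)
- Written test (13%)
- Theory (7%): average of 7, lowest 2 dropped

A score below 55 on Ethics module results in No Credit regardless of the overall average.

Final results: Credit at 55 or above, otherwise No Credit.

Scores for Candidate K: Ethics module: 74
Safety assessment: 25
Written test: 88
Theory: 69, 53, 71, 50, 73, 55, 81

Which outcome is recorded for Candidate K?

Theory: drop 50, 53 → average of remaining 5 = 349/5 = 69.8
Ethics module score 74 ≥ 55: minimum met.
Weighted total:
  Ethics module 74 × 0.54 = 39.96
  Safety assessment 25 × 0.26 = 6.5
  Written test 88 × 0.13 = 11.44
  Theory 69.8 × 0.07 = 4.886
Sum = 62.786
62.786 ≥ 55 → Credit

Credit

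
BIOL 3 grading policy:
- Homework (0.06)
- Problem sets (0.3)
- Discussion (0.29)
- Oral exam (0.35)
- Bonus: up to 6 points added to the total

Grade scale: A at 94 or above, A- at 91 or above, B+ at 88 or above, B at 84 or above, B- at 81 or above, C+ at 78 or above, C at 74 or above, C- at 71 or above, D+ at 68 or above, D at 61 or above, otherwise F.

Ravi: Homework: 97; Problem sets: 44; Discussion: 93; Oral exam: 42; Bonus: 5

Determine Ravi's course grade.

D

Weighted total:
  Homework 97 × 0.06 = 5.82
  Problem sets 44 × 0.3 = 13.2
  Discussion 93 × 0.29 = 26.97
  Oral exam 42 × 0.35 = 14.7
Sum = 60.69
Bonus: 60.69 + 5 = 65.69
65.69 is ≥ 61 and < 68 → D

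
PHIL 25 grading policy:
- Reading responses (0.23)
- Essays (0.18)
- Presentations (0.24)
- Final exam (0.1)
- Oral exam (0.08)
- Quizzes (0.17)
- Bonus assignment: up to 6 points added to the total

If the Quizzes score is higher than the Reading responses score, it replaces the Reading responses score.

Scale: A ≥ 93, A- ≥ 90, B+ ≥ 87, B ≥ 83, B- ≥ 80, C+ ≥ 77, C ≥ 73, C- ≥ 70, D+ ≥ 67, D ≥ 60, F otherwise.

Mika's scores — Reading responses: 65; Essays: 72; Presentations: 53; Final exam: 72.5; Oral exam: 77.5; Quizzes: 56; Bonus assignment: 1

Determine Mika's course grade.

D

Quizzes (56) ≤ Reading responses (65), so Reading responses stays at 65.
Weighted total:
  Reading responses 65 × 0.23 = 14.95
  Essays 72 × 0.18 = 12.96
  Presentations 53 × 0.24 = 12.72
  Final exam 72.5 × 0.1 = 7.25
  Oral exam 77.5 × 0.08 = 6.2
  Quizzes 56 × 0.17 = 9.52
Sum = 63.6
Bonus assignment: 63.6 + 1 = 64.6
64.6 is ≥ 60 and < 67 → D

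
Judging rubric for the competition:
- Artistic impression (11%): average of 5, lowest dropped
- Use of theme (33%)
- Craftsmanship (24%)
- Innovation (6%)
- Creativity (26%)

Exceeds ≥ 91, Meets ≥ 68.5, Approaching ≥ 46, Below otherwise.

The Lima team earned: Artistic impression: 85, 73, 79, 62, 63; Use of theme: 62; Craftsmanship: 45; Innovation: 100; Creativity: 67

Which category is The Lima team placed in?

Artistic impression: drop 62 → average of remaining 4 = 300/4 = 75
Weighted total:
  Artistic impression 75 × 0.11 = 8.25
  Use of theme 62 × 0.33 = 20.46
  Craftsmanship 45 × 0.24 = 10.8
  Innovation 100 × 0.06 = 6
  Creativity 67 × 0.26 = 17.42
Sum = 62.93
62.93 is ≥ 46 and < 68.5 → Approaching

Approaching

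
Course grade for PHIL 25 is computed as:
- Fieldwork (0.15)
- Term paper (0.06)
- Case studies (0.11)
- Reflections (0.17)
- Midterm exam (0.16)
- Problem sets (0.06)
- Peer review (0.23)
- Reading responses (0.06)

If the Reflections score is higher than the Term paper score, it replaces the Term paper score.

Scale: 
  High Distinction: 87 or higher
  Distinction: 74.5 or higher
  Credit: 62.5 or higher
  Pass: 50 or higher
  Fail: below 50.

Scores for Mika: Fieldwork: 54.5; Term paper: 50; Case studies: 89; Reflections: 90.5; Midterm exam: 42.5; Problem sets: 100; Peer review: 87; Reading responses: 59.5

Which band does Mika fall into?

Distinction

Reflections (90.5) > Term paper (50), so Term paper counts as 90.5.
Weighted total:
  Fieldwork 54.5 × 0.15 = 8.175
  Term paper 90.5 × 0.06 = 5.43
  Case studies 89 × 0.11 = 9.79
  Reflections 90.5 × 0.17 = 15.385
  Midterm exam 42.5 × 0.16 = 6.8
  Problem sets 100 × 0.06 = 6
  Peer review 87 × 0.23 = 20.01
  Reading responses 59.5 × 0.06 = 3.57
Sum = 75.16
75.16 is ≥ 74.5 and < 87 → Distinction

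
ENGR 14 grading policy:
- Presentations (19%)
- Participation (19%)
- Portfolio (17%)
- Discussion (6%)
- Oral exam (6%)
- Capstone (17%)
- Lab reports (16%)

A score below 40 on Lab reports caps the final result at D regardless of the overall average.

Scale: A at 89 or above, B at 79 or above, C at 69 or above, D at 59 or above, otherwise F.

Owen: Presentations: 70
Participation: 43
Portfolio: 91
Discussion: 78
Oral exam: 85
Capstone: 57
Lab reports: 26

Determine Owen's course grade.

Lab reports score 26 < 40: minimum not met.
Weighted total:
  Presentations 70 × 0.19 = 13.3
  Participation 43 × 0.19 = 8.17
  Portfolio 91 × 0.17 = 15.47
  Discussion 78 × 0.06 = 4.68
  Oral exam 85 × 0.06 = 5.1
  Capstone 57 × 0.17 = 9.69
  Lab reports 26 × 0.16 = 4.16
Sum = 60.57
60.57 would be D; cap at D applies → D.

D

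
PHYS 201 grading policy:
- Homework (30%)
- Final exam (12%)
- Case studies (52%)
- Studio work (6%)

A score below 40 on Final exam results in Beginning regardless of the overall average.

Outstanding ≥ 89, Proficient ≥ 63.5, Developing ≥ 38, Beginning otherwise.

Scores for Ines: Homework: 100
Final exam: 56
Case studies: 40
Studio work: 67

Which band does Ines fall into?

Final exam score 56 ≥ 40: minimum met.
Weighted total:
  Homework 100 × 0.3 = 30
  Final exam 56 × 0.12 = 6.72
  Case studies 40 × 0.52 = 20.8
  Studio work 67 × 0.06 = 4.02
Sum = 61.54
61.54 is ≥ 38 and < 63.5 → Developing

Developing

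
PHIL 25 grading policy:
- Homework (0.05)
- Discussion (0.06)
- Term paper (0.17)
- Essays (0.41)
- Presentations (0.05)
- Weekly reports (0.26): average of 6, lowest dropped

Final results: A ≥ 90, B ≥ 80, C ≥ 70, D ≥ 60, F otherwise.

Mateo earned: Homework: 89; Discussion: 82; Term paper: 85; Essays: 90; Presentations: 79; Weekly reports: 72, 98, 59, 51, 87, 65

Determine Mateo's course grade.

Weekly reports: drop 51 → average of remaining 5 = 381/5 = 76.2
Weighted total:
  Homework 89 × 0.05 = 4.45
  Discussion 82 × 0.06 = 4.92
  Term paper 85 × 0.17 = 14.45
  Essays 90 × 0.41 = 36.9
  Presentations 79 × 0.05 = 3.95
  Weekly reports 76.2 × 0.26 = 19.812
Sum = 84.482
84.482 is ≥ 80 and < 90 → B

B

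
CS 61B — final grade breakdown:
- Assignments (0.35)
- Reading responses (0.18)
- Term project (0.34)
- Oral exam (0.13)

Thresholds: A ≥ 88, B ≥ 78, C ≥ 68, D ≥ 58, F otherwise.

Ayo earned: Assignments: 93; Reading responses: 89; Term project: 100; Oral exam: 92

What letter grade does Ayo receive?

A

Weighted total:
  Assignments 93 × 0.35 = 32.55
  Reading responses 89 × 0.18 = 16.02
  Term project 100 × 0.34 = 34
  Oral exam 92 × 0.13 = 11.96
Sum = 94.53
94.53 ≥ 88 → A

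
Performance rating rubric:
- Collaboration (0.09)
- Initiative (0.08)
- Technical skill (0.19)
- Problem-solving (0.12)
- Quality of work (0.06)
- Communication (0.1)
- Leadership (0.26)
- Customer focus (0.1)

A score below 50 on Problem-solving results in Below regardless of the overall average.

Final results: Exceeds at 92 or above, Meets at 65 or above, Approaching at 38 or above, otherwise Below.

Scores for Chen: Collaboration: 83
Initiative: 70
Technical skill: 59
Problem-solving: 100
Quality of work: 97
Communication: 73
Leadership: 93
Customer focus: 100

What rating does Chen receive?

Problem-solving score 100 ≥ 50: minimum met.
Weighted total:
  Collaboration 83 × 0.09 = 7.47
  Initiative 70 × 0.08 = 5.6
  Technical skill 59 × 0.19 = 11.21
  Problem-solving 100 × 0.12 = 12
  Quality of work 97 × 0.06 = 5.82
  Communication 73 × 0.1 = 7.3
  Leadership 93 × 0.26 = 24.18
  Customer focus 100 × 0.1 = 10
Sum = 83.58
83.58 is ≥ 65 and < 92 → Meets

Meets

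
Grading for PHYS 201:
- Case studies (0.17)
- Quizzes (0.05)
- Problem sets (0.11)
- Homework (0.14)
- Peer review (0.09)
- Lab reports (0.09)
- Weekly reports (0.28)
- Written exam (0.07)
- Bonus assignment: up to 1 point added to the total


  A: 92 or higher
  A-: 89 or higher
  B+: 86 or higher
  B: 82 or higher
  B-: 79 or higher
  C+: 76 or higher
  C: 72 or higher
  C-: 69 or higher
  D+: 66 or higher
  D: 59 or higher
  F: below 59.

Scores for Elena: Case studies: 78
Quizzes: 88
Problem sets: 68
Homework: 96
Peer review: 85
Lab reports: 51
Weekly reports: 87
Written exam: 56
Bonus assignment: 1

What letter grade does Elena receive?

Weighted total:
  Case studies 78 × 0.17 = 13.26
  Quizzes 88 × 0.05 = 4.4
  Problem sets 68 × 0.11 = 7.48
  Homework 96 × 0.14 = 13.44
  Peer review 85 × 0.09 = 7.65
  Lab reports 51 × 0.09 = 4.59
  Weekly reports 87 × 0.28 = 24.36
  Written exam 56 × 0.07 = 3.92
Sum = 79.1
Bonus assignment: 79.1 + 1 = 80.1
80.1 is ≥ 79 and < 82 → B-

B-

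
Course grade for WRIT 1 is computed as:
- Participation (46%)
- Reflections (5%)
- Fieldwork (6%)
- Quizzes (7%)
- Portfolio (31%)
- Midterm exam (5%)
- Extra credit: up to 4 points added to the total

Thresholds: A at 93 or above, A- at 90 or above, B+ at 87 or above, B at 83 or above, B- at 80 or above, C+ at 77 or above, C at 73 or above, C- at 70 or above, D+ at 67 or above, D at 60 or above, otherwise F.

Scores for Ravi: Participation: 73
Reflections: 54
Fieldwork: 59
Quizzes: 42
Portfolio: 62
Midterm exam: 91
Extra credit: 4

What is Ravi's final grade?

Weighted total:
  Participation 73 × 0.46 = 33.58
  Reflections 54 × 0.05 = 2.7
  Fieldwork 59 × 0.06 = 3.54
  Quizzes 42 × 0.07 = 2.94
  Portfolio 62 × 0.31 = 19.22
  Midterm exam 91 × 0.05 = 4.55
Sum = 66.53
Extra credit: 66.53 + 4 = 70.53
70.53 is ≥ 70 and < 73 → C-

C-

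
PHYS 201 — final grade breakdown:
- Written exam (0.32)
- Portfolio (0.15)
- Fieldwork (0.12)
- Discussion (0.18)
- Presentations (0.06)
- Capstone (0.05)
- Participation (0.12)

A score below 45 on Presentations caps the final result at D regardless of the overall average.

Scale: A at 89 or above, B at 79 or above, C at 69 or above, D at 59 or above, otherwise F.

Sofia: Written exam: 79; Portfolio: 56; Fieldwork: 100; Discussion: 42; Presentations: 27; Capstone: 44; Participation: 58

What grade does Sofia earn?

Presentations score 27 < 45: minimum not met.
Weighted total:
  Written exam 79 × 0.32 = 25.28
  Portfolio 56 × 0.15 = 8.4
  Fieldwork 100 × 0.12 = 12
  Discussion 42 × 0.18 = 7.56
  Presentations 27 × 0.06 = 1.62
  Capstone 44 × 0.05 = 2.2
  Participation 58 × 0.12 = 6.96
Sum = 64.02
64.02 would be D; cap at D applies → D.

D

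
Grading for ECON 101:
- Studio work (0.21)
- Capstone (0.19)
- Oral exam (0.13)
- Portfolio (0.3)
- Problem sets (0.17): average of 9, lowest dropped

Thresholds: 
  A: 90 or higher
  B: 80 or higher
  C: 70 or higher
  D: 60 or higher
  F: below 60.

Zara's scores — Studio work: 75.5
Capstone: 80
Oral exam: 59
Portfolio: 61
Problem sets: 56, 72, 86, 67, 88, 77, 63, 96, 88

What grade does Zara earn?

C

Problem sets: drop 56 → average of remaining 8 = 637/8 = 79.625
Weighted total:
  Studio work 75.5 × 0.21 = 15.855
  Capstone 80 × 0.19 = 15.2
  Oral exam 59 × 0.13 = 7.67
  Portfolio 61 × 0.3 = 18.3
  Problem sets 79.625 × 0.17 = 13.53625
Sum = 70.56125
70.56125 is ≥ 70 and < 80 → C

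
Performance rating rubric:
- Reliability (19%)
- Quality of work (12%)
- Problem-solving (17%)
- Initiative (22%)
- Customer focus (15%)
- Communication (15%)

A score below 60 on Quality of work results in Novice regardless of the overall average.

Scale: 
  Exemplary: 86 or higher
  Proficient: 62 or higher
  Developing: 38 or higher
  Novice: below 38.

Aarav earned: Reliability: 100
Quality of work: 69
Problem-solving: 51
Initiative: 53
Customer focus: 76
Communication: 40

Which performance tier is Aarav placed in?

Quality of work score 69 ≥ 60: minimum met.
Weighted total:
  Reliability 100 × 0.19 = 19
  Quality of work 69 × 0.12 = 8.28
  Problem-solving 51 × 0.17 = 8.67
  Initiative 53 × 0.22 = 11.66
  Customer focus 76 × 0.15 = 11.4
  Communication 40 × 0.15 = 6
Sum = 65.01
65.01 is ≥ 62 and < 86 → Proficient

Proficient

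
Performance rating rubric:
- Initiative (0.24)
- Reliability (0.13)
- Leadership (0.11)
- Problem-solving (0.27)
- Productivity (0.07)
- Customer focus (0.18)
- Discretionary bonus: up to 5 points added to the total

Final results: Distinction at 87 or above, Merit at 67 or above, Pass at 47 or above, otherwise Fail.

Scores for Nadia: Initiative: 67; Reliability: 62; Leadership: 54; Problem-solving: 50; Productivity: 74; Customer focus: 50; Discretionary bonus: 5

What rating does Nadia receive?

Weighted total:
  Initiative 67 × 0.24 = 16.08
  Reliability 62 × 0.13 = 8.06
  Leadership 54 × 0.11 = 5.94
  Problem-solving 50 × 0.27 = 13.5
  Productivity 74 × 0.07 = 5.18
  Customer focus 50 × 0.18 = 9
Sum = 57.76
Discretionary bonus: 57.76 + 5 = 62.76
62.76 is ≥ 47 and < 67 → Pass

Pass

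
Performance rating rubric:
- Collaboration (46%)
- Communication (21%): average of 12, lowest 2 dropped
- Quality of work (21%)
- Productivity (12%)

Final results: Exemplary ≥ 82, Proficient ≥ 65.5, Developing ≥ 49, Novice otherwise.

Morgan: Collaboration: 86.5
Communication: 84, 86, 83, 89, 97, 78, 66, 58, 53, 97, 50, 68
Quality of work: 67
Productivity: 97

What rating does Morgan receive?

Exemplary

Communication: drop 50, 53 → average of remaining 10 = 806/10 = 80.6
Weighted total:
  Collaboration 86.5 × 0.46 = 39.79
  Communication 80.6 × 0.21 = 16.926
  Quality of work 67 × 0.21 = 14.07
  Productivity 97 × 0.12 = 11.64
Sum = 82.426
82.426 ≥ 82 → Exemplary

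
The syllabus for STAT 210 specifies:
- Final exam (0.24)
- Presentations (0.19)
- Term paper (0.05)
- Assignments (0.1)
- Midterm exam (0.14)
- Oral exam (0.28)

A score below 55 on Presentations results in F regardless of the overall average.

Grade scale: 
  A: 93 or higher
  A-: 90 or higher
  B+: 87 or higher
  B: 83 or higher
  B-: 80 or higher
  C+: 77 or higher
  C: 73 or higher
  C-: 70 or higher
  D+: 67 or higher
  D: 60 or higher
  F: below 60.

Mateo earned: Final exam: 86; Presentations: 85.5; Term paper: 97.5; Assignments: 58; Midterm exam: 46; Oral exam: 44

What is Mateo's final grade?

D

Presentations score 85.5 ≥ 55: minimum met.
Weighted total:
  Final exam 86 × 0.24 = 20.64
  Presentations 85.5 × 0.19 = 16.245
  Term paper 97.5 × 0.05 = 4.875
  Assignments 58 × 0.1 = 5.8
  Midterm exam 46 × 0.14 = 6.44
  Oral exam 44 × 0.28 = 12.32
Sum = 66.32
66.32 is ≥ 60 and < 67 → D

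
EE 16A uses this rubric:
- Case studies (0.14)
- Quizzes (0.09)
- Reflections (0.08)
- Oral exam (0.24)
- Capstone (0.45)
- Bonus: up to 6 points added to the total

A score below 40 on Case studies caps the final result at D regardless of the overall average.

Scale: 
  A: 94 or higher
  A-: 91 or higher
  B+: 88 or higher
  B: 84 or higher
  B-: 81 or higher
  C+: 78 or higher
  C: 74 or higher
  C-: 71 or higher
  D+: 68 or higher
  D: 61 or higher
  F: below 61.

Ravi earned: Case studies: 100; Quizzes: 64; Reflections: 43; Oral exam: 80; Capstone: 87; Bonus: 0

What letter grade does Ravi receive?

Case studies score 100 ≥ 40: minimum met.
Weighted total:
  Case studies 100 × 0.14 = 14
  Quizzes 64 × 0.09 = 5.76
  Reflections 43 × 0.08 = 3.44
  Oral exam 80 × 0.24 = 19.2
  Capstone 87 × 0.45 = 39.15
Sum = 81.55
Bonus: 81.55 + 0 = 81.55
81.55 is ≥ 81 and < 84 → B-

B-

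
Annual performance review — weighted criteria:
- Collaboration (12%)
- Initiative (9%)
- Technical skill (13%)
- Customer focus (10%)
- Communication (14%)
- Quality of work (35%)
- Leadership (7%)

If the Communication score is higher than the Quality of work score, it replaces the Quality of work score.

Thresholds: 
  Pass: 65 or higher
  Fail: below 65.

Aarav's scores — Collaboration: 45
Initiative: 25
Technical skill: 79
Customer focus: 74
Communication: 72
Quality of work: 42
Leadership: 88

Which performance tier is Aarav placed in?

Communication (72) > Quality of work (42), so Quality of work counts as 72.
Weighted total:
  Collaboration 45 × 0.12 = 5.4
  Initiative 25 × 0.09 = 2.25
  Technical skill 79 × 0.13 = 10.27
  Customer focus 74 × 0.1 = 7.4
  Communication 72 × 0.14 = 10.08
  Quality of work 72 × 0.35 = 25.2
  Leadership 88 × 0.07 = 6.16
Sum = 66.76
66.76 ≥ 65 → Pass

Pass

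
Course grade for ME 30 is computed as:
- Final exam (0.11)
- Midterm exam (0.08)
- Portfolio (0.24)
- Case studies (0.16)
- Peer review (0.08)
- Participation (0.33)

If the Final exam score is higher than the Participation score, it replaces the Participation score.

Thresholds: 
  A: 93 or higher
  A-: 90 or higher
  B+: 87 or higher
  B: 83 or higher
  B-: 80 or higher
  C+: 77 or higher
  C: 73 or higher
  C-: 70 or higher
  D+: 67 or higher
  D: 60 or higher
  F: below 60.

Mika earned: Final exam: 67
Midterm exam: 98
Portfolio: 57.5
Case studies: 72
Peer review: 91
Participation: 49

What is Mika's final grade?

D+

Final exam (67) > Participation (49), so Participation counts as 67.
Weighted total:
  Final exam 67 × 0.11 = 7.37
  Midterm exam 98 × 0.08 = 7.84
  Portfolio 57.5 × 0.24 = 13.8
  Case studies 72 × 0.16 = 11.52
  Peer review 91 × 0.08 = 7.28
  Participation 67 × 0.33 = 22.11
Sum = 69.92
69.92 is ≥ 67 and < 70 → D+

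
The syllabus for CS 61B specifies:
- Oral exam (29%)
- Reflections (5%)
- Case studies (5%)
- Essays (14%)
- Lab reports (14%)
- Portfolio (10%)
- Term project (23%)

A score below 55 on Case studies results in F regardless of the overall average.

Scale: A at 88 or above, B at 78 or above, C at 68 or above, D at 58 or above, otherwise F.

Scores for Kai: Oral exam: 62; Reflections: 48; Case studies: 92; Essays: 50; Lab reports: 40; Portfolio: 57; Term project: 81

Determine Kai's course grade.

Case studies score 92 ≥ 55: minimum met.
Weighted total:
  Oral exam 62 × 0.29 = 17.98
  Reflections 48 × 0.05 = 2.4
  Case studies 92 × 0.05 = 4.6
  Essays 50 × 0.14 = 7
  Lab reports 40 × 0.14 = 5.6
  Portfolio 57 × 0.1 = 5.7
  Term project 81 × 0.23 = 18.63
Sum = 61.91
61.91 is ≥ 58 and < 68 → D

D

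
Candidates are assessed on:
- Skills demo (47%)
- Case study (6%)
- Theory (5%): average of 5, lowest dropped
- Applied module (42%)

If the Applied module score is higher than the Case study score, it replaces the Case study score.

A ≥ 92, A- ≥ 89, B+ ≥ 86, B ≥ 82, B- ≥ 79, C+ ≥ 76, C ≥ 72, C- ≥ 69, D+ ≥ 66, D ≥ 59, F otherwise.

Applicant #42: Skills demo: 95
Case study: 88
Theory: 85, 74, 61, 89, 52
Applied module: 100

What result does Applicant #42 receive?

A

Theory: drop 52 → average of remaining 4 = 309/4 = 77.25
Applied module (100) > Case study (88), so Case study counts as 100.
Weighted total:
  Skills demo 95 × 0.47 = 44.65
  Case study 100 × 0.06 = 6
  Theory 77.25 × 0.05 = 3.8625
  Applied module 100 × 0.42 = 42
Sum = 96.5125
96.5125 ≥ 92 → A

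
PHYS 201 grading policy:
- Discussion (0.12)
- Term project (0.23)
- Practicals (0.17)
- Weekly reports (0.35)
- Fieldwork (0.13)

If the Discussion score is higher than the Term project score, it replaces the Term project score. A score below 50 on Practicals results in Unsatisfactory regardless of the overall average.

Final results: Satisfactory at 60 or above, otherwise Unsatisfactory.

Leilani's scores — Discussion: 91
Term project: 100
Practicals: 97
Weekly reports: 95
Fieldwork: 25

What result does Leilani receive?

Discussion (91) ≤ Term project (100), so Term project stays at 100.
Practicals score 97 ≥ 50: minimum met.
Weighted total:
  Discussion 91 × 0.12 = 10.92
  Term project 100 × 0.23 = 23
  Practicals 97 × 0.17 = 16.49
  Weekly reports 95 × 0.35 = 33.25
  Fieldwork 25 × 0.13 = 3.25
Sum = 86.91
86.91 ≥ 60 → Satisfactory

Satisfactory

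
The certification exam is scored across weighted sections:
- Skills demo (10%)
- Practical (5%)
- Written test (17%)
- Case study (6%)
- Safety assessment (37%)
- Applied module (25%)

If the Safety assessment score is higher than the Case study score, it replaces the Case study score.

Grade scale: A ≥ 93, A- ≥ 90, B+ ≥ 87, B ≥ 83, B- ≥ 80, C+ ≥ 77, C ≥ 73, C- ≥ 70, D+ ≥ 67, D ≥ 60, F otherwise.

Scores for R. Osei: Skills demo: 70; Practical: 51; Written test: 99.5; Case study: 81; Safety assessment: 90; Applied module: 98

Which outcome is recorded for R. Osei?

B+

Safety assessment (90) > Case study (81), so Case study counts as 90.
Weighted total:
  Skills demo 70 × 0.1 = 7
  Practical 51 × 0.05 = 2.55
  Written test 99.5 × 0.17 = 16.915
  Case study 90 × 0.06 = 5.4
  Safety assessment 90 × 0.37 = 33.3
  Applied module 98 × 0.25 = 24.5
Sum = 89.665
89.665 is ≥ 87 and < 90 → B+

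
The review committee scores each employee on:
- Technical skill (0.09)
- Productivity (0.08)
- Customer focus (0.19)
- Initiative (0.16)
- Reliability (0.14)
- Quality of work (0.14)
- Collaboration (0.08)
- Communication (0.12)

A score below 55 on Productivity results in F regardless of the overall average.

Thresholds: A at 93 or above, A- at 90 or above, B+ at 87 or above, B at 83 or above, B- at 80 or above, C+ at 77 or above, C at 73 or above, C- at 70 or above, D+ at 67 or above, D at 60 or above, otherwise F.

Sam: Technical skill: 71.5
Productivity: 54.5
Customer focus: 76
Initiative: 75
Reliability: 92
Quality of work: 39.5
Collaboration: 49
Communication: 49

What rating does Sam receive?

Productivity score 54.5 < 55: minimum not met.
Weighted total:
  Technical skill 71.5 × 0.09 = 6.435
  Productivity 54.5 × 0.08 = 4.36
  Customer focus 76 × 0.19 = 14.44
  Initiative 75 × 0.16 = 12
  Reliability 92 × 0.14 = 12.88
  Quality of work 39.5 × 0.14 = 5.53
  Collaboration 49 × 0.08 = 3.92
  Communication 49 × 0.12 = 5.88
Sum = 65.445
Because the Productivity minimum was not met, the result is F.

F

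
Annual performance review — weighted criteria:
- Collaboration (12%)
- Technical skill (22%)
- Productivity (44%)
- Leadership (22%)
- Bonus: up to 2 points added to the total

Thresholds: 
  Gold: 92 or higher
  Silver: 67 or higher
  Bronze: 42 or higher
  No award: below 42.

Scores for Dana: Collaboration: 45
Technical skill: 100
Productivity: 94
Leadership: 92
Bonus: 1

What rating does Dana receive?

Silver

Weighted total:
  Collaboration 45 × 0.12 = 5.4
  Technical skill 100 × 0.22 = 22
  Productivity 94 × 0.44 = 41.36
  Leadership 92 × 0.22 = 20.24
Sum = 89
Bonus: 89 + 1 = 90
90 is ≥ 67 and < 92 → Silver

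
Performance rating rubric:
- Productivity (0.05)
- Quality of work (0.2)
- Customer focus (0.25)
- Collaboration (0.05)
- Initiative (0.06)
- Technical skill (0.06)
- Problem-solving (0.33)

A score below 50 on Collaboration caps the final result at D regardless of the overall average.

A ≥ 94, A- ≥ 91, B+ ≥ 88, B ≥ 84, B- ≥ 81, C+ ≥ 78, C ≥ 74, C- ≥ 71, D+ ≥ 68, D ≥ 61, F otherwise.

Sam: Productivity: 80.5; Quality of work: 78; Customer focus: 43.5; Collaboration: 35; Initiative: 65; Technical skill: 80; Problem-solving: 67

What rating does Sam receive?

D

Collaboration score 35 < 50: minimum not met.
Weighted total:
  Productivity 80.5 × 0.05 = 4.025
  Quality of work 78 × 0.2 = 15.6
  Customer focus 43.5 × 0.25 = 10.875
  Collaboration 35 × 0.05 = 1.75
  Initiative 65 × 0.06 = 3.9
  Technical skill 80 × 0.06 = 4.8
  Problem-solving 67 × 0.33 = 22.11
Sum = 63.06
63.06 would be D; cap at D applies → D.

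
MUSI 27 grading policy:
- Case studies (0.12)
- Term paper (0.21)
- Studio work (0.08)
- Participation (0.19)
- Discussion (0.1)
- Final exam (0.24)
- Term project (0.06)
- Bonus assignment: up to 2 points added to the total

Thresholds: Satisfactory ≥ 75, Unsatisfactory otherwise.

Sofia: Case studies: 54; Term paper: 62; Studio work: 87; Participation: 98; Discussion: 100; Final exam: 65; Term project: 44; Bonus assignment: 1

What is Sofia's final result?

Weighted total:
  Case studies 54 × 0.12 = 6.48
  Term paper 62 × 0.21 = 13.02
  Studio work 87 × 0.08 = 6.96
  Participation 98 × 0.19 = 18.62
  Discussion 100 × 0.1 = 10
  Final exam 65 × 0.24 = 15.6
  Term project 44 × 0.06 = 2.64
Sum = 73.32
Bonus assignment: 73.32 + 1 = 74.32
74.32 < 75 → Unsatisfactory

Unsatisfactory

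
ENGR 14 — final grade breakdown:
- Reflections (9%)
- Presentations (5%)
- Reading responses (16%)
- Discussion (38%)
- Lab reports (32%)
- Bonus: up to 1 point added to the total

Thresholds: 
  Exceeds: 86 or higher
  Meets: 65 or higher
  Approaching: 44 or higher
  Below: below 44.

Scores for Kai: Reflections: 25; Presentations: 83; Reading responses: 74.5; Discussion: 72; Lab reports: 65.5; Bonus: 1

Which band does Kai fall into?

Weighted total:
  Reflections 25 × 0.09 = 2.25
  Presentations 83 × 0.05 = 4.15
  Reading responses 74.5 × 0.16 = 11.92
  Discussion 72 × 0.38 = 27.36
  Lab reports 65.5 × 0.32 = 20.96
Sum = 66.64
Bonus: 66.64 + 1 = 67.64
67.64 is ≥ 65 and < 86 → Meets

Meets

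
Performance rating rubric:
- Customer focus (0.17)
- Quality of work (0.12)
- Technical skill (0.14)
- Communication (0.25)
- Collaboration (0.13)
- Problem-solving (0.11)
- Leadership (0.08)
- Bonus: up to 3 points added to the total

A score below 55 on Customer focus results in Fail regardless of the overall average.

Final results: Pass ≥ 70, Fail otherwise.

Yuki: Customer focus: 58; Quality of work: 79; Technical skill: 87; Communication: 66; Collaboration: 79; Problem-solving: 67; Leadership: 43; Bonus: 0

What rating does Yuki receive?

Customer focus score 58 ≥ 55: minimum met.
Weighted total:
  Customer focus 58 × 0.17 = 9.86
  Quality of work 79 × 0.12 = 9.48
  Technical skill 87 × 0.14 = 12.18
  Communication 66 × 0.25 = 16.5
  Collaboration 79 × 0.13 = 10.27
  Problem-solving 67 × 0.11 = 7.37
  Leadership 43 × 0.08 = 3.44
Sum = 69.1
Bonus: 69.1 + 0 = 69.1
69.1 < 70 → Fail

Fail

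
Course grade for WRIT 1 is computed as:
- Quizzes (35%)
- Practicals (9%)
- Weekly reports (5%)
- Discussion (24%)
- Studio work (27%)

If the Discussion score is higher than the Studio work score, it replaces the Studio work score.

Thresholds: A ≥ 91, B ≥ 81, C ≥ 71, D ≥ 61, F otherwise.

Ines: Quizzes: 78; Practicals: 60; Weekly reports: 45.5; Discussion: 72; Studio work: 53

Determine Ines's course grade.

Discussion (72) > Studio work (53), so Studio work counts as 72.
Weighted total:
  Quizzes 78 × 0.35 = 27.3
  Practicals 60 × 0.09 = 5.4
  Weekly reports 45.5 × 0.05 = 2.275
  Discussion 72 × 0.24 = 17.28
  Studio work 72 × 0.27 = 19.44
Sum = 71.695
71.695 is ≥ 71 and < 81 → C

C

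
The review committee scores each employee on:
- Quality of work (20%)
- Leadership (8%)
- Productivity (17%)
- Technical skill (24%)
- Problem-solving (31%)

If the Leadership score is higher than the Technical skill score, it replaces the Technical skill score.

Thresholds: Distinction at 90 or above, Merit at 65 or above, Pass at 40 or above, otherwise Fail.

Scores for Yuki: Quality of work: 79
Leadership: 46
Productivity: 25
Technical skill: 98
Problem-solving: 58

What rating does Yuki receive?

Leadership (46) ≤ Technical skill (98), so Technical skill stays at 98.
Weighted total:
  Quality of work 79 × 0.2 = 15.8
  Leadership 46 × 0.08 = 3.68
  Productivity 25 × 0.17 = 4.25
  Technical skill 98 × 0.24 = 23.52
  Problem-solving 58 × 0.31 = 17.98
Sum = 65.23
65.23 is ≥ 65 and < 90 → Merit

Merit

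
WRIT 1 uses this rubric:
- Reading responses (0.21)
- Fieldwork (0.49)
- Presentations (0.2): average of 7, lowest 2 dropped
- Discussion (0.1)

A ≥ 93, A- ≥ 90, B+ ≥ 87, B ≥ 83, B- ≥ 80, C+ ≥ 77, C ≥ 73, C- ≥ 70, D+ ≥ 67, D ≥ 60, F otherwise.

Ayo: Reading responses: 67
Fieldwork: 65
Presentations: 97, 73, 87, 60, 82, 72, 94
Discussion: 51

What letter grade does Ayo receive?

Presentations: drop 60, 72 → average of remaining 5 = 433/5 = 86.6
Weighted total:
  Reading responses 67 × 0.21 = 14.07
  Fieldwork 65 × 0.49 = 31.85
  Presentations 86.6 × 0.2 = 17.32
  Discussion 51 × 0.1 = 5.1
Sum = 68.34
68.34 is ≥ 67 and < 70 → D+

D+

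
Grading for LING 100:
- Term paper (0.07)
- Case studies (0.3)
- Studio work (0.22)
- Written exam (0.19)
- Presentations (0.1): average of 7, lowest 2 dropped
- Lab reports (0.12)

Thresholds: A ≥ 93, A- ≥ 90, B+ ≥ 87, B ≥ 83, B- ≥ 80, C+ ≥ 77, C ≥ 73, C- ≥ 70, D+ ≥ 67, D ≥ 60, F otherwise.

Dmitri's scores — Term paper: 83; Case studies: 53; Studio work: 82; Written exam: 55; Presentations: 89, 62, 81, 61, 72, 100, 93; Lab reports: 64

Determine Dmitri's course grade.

D

Presentations: drop 61, 62 → average of remaining 5 = 435/5 = 87
Weighted total:
  Term paper 83 × 0.07 = 5.81
  Case studies 53 × 0.3 = 15.9
  Studio work 82 × 0.22 = 18.04
  Written exam 55 × 0.19 = 10.45
  Presentations 87 × 0.1 = 8.7
  Lab reports 64 × 0.12 = 7.68
Sum = 66.58
66.58 is ≥ 60 and < 67 → D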